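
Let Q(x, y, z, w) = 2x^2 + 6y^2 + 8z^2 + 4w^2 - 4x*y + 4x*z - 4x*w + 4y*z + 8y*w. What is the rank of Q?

The symmetric matrix is A = [[2, -2, 2, -2], [-2, 6, 2, 4], [2, 2, 8, 0], [-2, 4, 0, 4]].
Symmetric row and column elimination reduces A to a congruent diagonal form with pivots 2, 4, 2, 1.
Counting signs: 4 positive.
The rank is the number of nonzero pivots: 4.

4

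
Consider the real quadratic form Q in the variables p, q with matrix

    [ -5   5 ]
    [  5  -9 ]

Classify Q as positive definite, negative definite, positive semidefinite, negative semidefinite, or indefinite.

Leading principal minors: Δ_1 = -5, Δ_2 = 20.
The signs alternate starting with Δ_1 < 0, so by Sylvester's criterion Q is negative definite.

negative definite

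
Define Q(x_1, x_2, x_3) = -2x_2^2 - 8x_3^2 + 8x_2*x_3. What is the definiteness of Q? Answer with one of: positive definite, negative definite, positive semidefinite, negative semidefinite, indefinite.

The symmetric matrix is A = [[0, 0, 0], [0, -2, 4], [0, 4, -8]].
Symmetric row and column elimination reduces A to a congruent diagonal form with pivots 0, -2, 0.
Counting signs: 1 negative, 2 zero.
Hence Q is negative semidefinite.

negative semidefinite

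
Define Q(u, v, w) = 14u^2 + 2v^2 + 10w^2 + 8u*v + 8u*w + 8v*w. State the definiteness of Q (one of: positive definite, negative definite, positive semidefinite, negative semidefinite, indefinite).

The associated matrix is A = [[14, 4, 4], [4, 2, 4], [4, 4, 10]].
Row-reducing A symmetrically gives the diagonal entries 14, 6/7, -2/3.
So there are 2 positive, 1 negative pivots.
Hence Q is indefinite.

indefinite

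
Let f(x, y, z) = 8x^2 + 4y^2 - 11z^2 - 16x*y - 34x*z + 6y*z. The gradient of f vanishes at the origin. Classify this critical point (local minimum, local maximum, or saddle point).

The Hessian at the origin is H = [[16, -16, -34], [-16, 8, 6], [-34, 6, -22]].
Congruent diagonalization of H (simultaneous row and column reduction) yields pivots 16, -8, 15/4.
So there are 2 positive, 1 negative pivots.
H is indefinite, so the origin is a saddle point.

saddle point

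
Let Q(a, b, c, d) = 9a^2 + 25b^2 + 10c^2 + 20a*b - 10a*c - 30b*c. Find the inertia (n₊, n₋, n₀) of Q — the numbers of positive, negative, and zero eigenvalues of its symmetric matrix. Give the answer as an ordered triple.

The symmetric matrix is A = [[9, 10, -5, 0], [10, 25, -15, 0], [-5, -15, 10, 0], [0, 0, 0, 0]].
Congruent diagonalization of A (simultaneous row and column reduction) yields pivots 9, 125/9, 4/5, 0.
That gives 3 positive, 1 zero pivots.

(3, 0, 1)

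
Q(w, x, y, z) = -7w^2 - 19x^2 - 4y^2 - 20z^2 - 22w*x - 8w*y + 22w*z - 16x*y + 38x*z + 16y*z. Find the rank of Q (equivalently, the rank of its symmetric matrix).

Write A = [[-7, -11, -4, 11], [-11, -19, -8, 19], [-4, -8, -4, 8], [11, 19, 8, -20]].
Symmetric row and column elimination reduces A to a congruent diagonal form with pivots -7, -12/7, 0, -1.
So there are 3 negative, 1 zero pivots.
The rank is the number of nonzero pivots: 3.

3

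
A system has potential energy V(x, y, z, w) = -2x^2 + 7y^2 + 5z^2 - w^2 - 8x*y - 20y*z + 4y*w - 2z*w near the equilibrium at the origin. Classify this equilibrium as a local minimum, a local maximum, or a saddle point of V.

The Hessian at the origin is H = [[-4, -8, 0, 0], [-8, 14, -20, 4], [0, -20, 10, -2], [0, 4, -2, -2]].
Symmetric row and column elimination reduces H to a congruent diagonal form with pivots -4, 30, -10/3, -12/5.
That gives 1 positive, 3 negative pivots.
H is indefinite, so the origin is a saddle point.

saddle point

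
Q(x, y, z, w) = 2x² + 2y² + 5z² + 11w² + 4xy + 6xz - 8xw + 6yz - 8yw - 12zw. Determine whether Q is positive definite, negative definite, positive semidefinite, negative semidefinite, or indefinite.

The associated matrix is A = [[2, 2, 3, -4], [2, 2, 3, -4], [3, 3, 5, -6], [-4, -4, -6, 11]].
Congruent diagonalization of A (simultaneous row and column reduction) yields pivots 2, 0, 1/2, 3.
Counting signs: 3 positive, 1 zero.
Hence Q is positive semidefinite.

positive semidefinite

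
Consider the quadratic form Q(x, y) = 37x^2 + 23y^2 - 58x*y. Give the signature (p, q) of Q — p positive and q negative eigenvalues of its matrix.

(2, 0)

The symmetric matrix is A = [[37, -29], [-29, 23]].
Applying the same elementary operations to the rows and columns of A produces a congruent diagonal matrix with entries 37, 10/37.
That gives 2 positive pivots.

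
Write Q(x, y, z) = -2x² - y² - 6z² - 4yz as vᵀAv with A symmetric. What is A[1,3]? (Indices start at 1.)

The coefficient of x·z in Q is 0. For a symmetric A this equals A[1,3] + A[3,1] = 2·A[1,3].
So A[1,3] = 0/2 = 0.

0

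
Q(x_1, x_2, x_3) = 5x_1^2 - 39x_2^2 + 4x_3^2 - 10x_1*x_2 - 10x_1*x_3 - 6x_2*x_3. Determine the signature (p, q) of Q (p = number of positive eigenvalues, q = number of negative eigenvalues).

The symmetric matrix is A = [[5, -5, -5], [-5, -39, -3], [-5, -3, 4]].
Applying the same elementary operations to the rows and columns of A produces a congruent diagonal matrix with entries 5, -44, 5/11.
Counting signs: 2 positive, 1 negative.

(2, 1)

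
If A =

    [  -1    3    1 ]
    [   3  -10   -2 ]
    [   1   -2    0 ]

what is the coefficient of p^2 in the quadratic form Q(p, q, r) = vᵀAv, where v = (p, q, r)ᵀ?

-1

The coefficient of p^2 is the diagonal entry A[1,1] = -1.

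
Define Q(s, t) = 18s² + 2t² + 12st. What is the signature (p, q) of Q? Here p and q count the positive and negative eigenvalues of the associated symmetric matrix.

(1, 0)

Write A = [[18, 6], [6, 2]].
Symmetric row and column elimination reduces A to a congruent diagonal form with pivots 18, 0.
That gives 1 positive, 1 zero pivots.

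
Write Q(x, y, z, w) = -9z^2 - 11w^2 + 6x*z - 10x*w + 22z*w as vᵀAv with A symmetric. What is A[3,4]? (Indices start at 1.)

11

The coefficient of z·w in Q is 22. For a symmetric A this equals A[3,4] + A[4,3] = 2·A[3,4].
So A[3,4] = 22/2 = 11.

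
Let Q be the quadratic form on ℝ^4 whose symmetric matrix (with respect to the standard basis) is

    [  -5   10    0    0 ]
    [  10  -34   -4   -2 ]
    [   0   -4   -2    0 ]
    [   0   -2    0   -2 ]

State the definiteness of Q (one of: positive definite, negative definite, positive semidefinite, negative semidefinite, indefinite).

negative definite

An LDLᵀ factorisation of A has diagonal entries -5, -14, -6/7, -4/3.
That gives 4 negative pivots.
Hence Q is negative definite.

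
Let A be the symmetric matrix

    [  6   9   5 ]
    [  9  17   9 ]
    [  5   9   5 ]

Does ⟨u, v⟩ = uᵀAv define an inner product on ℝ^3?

Row-reducing A symmetrically gives the diagonal entries 6, 7/2, 4/21.
That gives 3 positive pivots.
Hence Q is positive definite.
⟨·,·⟩ is an inner product exactly when A is positive definite.

yes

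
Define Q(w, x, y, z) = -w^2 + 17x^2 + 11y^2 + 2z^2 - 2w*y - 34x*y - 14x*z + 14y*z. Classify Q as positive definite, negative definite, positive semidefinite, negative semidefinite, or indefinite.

indefinite

Write A = [[-1, 0, -1, 0], [0, 17, -17, -7], [-1, -17, 11, 7], [0, -7, 7, 2]].
Congruent diagonalization of A (simultaneous row and column reduction) yields pivots -1, 17, -5, -15/17.
That gives 1 positive, 3 negative pivots.
Hence Q is indefinite.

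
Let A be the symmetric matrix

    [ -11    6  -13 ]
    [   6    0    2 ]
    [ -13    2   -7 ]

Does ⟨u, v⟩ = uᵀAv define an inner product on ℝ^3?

Applying the same elementary operations to the rows and columns of A produces a congruent diagonal matrix with entries -11, 36/11, 4/9.
That gives 2 positive, 1 negative pivots.
Hence Q is indefinite.
⟨·,·⟩ is an inner product exactly when A is positive definite.

no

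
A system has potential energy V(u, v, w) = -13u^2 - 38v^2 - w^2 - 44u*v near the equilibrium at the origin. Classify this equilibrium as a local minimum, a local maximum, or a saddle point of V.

The Hessian at the origin is H = [[-26, -44, 0], [-44, -76, 0], [0, 0, -2]].
An LDLᵀ factorisation of H has diagonal entries -26, -20/13, -2.
That gives 3 negative pivots.
H is negative definite, so the origin is a strict local maximum.

local maximum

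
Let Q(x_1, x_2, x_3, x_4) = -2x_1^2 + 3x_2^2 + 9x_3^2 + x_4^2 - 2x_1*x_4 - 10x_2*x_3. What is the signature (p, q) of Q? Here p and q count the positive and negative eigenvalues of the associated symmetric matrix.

(3, 1)

The symmetric matrix is A = [[-2, 0, 0, -1], [0, 3, -5, 0], [0, -5, 9, 0], [-1, 0, 0, 1]].
An LDLᵀ factorisation of A has diagonal entries -2, 3, 2/3, 3/2.
So there are 3 positive, 1 negative pivots.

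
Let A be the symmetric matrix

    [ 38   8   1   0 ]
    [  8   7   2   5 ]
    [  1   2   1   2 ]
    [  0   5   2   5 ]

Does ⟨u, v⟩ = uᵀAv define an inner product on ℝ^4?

An LDLᵀ factorisation of A has diagonal entries 38, 101/19, 75/202, 2/75.
That gives 4 positive pivots.
Hence Q is positive definite.
⟨·,·⟩ is an inner product exactly when A is positive definite.

yes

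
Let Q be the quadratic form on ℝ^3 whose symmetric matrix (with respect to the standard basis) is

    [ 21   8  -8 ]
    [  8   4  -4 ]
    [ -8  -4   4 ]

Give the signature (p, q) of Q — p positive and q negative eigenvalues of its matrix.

Symmetric row and column elimination reduces A to a congruent diagonal form with pivots 21, 20/21, 0.
Counting signs: 2 positive, 1 zero.

(2, 0)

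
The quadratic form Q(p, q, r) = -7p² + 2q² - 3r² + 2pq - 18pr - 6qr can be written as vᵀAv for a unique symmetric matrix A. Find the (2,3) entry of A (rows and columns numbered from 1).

The coefficient of q·r in Q is -6. For a symmetric A this equals A[2,3] + A[3,2] = 2·A[2,3].
So A[2,3] = -6/2 = -3.

-3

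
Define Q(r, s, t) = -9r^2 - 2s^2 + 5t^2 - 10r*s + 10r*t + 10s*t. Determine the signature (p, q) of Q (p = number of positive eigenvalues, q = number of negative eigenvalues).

The symmetric matrix is A = [[-9, -5, 5], [-5, -2, 5], [5, 5, 5]].
Row-reducing A symmetrically gives the diagonal entries -9, 7/9, 10/7.
That gives 2 positive, 1 negative pivots.

(2, 1)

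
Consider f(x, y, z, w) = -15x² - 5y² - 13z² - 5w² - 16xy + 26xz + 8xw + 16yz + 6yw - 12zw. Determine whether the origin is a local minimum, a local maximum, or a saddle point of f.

The Hessian at the origin is H = [[-30, -16, 26, 8], [-16, -10, 16, 6], [26, 16, -26, -12], [8, 6, -12, -10]].
Symmetric row and column elimination reduces H to a congruent diagonal form with pivots -30, -22/15, -4/11, 12.
Counting signs: 1 positive, 3 negative.
H is indefinite, so the origin is a saddle point.

saddle point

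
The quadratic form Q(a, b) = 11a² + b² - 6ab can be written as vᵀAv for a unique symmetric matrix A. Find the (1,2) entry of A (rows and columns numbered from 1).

The coefficient of a·b in Q is -6. For a symmetric A this equals A[1,2] + A[2,1] = 2·A[1,2].
So A[1,2] = -6/2 = -3.

-3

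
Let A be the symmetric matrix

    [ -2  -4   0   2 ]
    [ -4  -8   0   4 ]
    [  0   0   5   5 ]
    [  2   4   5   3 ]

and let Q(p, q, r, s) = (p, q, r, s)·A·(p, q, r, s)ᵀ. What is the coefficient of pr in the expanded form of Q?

The coefficient of pr is A[1,3] + A[3,1] = 2·0 = 0.

0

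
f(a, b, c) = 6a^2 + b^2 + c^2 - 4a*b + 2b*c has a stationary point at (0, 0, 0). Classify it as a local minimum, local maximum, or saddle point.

saddle point

The Hessian at the origin is H = [[12, -4, 0], [-4, 2, 2], [0, 2, 2]].
Applying the same elementary operations to the rows and columns of H produces a congruent diagonal matrix with entries 12, 2/3, -4.
That gives 2 positive, 1 negative pivots.
H is indefinite, so the origin is a saddle point.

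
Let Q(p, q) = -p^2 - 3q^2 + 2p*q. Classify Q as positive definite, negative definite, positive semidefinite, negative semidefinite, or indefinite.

negative definite

The associated matrix is A = [[-1, 1], [1, -3]].
An LDLᵀ factorisation of A has diagonal entries -1, -2.
So there are 2 negative pivots.
Hence Q is negative definite.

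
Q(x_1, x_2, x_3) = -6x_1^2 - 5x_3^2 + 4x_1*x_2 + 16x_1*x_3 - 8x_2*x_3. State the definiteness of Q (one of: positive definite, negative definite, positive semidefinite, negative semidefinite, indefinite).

The symmetric matrix is A = [[-6, 2, 8], [2, 0, -4], [8, -4, -5]].
Congruent diagonalization of A (simultaneous row and column reduction) yields pivots -6, 2/3, 3.
That gives 2 positive, 1 negative pivots.
Hence Q is indefinite.

indefinite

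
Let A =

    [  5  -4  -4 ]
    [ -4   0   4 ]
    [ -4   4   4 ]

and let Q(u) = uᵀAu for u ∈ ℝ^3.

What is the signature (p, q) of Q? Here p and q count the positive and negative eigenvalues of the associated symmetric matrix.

Applying the same elementary operations to the rows and columns of A produces a congruent diagonal matrix with entries 5, -16/5, 1.
That gives 2 positive, 1 negative pivots.

(2, 1)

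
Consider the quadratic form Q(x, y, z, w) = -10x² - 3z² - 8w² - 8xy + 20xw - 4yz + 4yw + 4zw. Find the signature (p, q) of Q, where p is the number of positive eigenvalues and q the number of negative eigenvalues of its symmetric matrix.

Write A = [[-10, -4, 0, 10], [-4, 0, -2, 2], [0, -2, -3, 2], [10, 2, 2, -8]].
Congruent diagonalization of A (simultaneous row and column reduction) yields pivots -10, 8/5, -11/2, -5/11.
Counting signs: 1 positive, 3 negative.

(1, 3)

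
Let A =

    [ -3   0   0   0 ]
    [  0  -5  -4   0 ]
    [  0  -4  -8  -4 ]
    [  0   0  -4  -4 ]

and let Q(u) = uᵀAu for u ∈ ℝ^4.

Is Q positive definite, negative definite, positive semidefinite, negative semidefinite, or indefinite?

negative definite

Leading principal minors: Δ_1 = -3, Δ_2 = 15, Δ_3 = -72, Δ_4 = 48.
The signs alternate starting with Δ_1 < 0, so by Sylvester's criterion Q is negative definite.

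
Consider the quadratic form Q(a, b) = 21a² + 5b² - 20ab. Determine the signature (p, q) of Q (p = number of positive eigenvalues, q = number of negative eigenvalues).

Write A = [[21, -10], [-10, 5]].
Applying the same elementary operations to the rows and columns of A produces a congruent diagonal matrix with entries 21, 5/21.
Counting signs: 2 positive.

(2, 0)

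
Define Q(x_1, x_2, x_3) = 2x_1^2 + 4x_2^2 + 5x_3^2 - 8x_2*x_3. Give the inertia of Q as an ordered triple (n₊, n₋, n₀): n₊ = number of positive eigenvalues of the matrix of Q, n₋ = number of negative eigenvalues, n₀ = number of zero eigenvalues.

(3, 0, 0)

Write A = [[2, 0, 0], [0, 4, -4], [0, -4, 5]].
Row-reducing A symmetrically gives the diagonal entries 2, 4, 1.
That gives 3 positive pivots.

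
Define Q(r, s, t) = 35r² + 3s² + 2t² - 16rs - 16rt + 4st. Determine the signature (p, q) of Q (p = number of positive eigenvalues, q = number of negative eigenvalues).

Write A = [[35, -8, -8], [-8, 3, 2], [-8, 2, 2]].
Congruent diagonalization of A (simultaneous row and column reduction) yields pivots 35, 41/35, 6/41.
That gives 3 positive pivots.

(3, 0)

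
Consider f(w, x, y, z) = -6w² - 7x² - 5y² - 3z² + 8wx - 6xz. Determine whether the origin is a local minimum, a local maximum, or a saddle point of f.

The Hessian at the origin is H = [[-12, 8, 0, 0], [8, -14, 0, -6], [0, 0, -10, 0], [0, -6, 0, -6]].
Applying the same elementary operations to the rows and columns of H produces a congruent diagonal matrix with entries -12, -26/3, -10, -24/13.
So there are 4 negative pivots.
H is negative definite, so the origin is a strict local maximum.

local maximum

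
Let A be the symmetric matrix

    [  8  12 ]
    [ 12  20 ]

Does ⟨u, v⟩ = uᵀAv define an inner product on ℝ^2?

An LDLᵀ factorisation of A has diagonal entries 8, 2.
That gives 2 positive pivots.
Hence Q is positive definite.
⟨·,·⟩ is an inner product exactly when A is positive definite.

yes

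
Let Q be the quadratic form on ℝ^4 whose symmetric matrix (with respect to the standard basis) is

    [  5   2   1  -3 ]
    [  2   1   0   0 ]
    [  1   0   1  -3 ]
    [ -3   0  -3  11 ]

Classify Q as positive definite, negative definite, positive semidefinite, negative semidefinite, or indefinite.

positive semidefinite

Congruent diagonalization of A (simultaneous row and column reduction) yields pivots 5, 1/5, 0, 2.
Counting signs: 3 positive, 1 zero.
Hence Q is positive semidefinite.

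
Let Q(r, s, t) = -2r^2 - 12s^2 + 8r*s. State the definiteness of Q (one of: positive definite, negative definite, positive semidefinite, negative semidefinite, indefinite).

The symmetric matrix is A = [[-2, 4, 0], [4, -12, 0], [0, 0, 0]].
Congruent diagonalization of A (simultaneous row and column reduction) yields pivots -2, -4, 0.
So there are 2 negative, 1 zero pivots.
Hence Q is negative semidefinite.

negative semidefinite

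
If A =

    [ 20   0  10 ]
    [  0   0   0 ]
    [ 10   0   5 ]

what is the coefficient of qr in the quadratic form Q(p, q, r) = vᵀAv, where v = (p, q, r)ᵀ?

The coefficient of qr is A[2,3] + A[3,2] = 2·0 = 0.

0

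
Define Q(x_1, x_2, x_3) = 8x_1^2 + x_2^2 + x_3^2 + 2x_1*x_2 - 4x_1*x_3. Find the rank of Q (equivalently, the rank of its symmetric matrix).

The symmetric matrix is A = [[8, 1, -2], [1, 1, 0], [-2, 0, 1]].
An LDLᵀ factorisation of A has diagonal entries 8, 7/8, 3/7.
That gives 3 positive pivots.
The rank is the number of nonzero pivots: 3.

3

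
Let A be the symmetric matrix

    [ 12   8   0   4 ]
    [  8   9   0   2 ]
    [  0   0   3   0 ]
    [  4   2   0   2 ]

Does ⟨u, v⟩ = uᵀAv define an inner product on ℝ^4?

yes

Symmetric row and column elimination reduces A to a congruent diagonal form with pivots 12, 11/3, 3, 6/11.
So there are 4 positive pivots.
Hence Q is positive definite.
⟨·,·⟩ is an inner product exactly when A is positive definite.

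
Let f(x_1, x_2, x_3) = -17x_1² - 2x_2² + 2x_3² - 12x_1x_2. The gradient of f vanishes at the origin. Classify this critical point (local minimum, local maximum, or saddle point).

saddle point

The Hessian at the origin is H = [[-34, -12, 0], [-12, -4, 0], [0, 0, 4]].
Symmetric row and column elimination reduces H to a congruent diagonal form with pivots -34, 4/17, 4.
That gives 2 positive, 1 negative pivots.
H is indefinite, so the origin is a saddle point.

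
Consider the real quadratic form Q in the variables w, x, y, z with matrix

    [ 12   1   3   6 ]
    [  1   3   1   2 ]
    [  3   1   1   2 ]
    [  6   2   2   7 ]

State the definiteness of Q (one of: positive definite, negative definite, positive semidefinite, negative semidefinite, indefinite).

positive definite

Leading principal minors: Δ_1 = 12, Δ_2 = 35, Δ_3 = 2, Δ_4 = 6.
All leading principal minors are positive, so by Sylvester's criterion Q is positive definite.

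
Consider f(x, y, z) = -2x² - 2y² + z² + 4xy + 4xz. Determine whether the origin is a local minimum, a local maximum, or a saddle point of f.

The Hessian at the origin is H = [[-4, 4, 4], [4, -4, 0], [4, 0, 2]].
H is indefinite, so the origin is a saddle point.

saddle point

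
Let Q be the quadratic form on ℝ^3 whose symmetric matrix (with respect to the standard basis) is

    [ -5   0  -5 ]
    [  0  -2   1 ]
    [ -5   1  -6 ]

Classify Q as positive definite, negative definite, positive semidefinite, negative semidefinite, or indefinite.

Leading principal minors: Δ_1 = -5, Δ_2 = 10, Δ_3 = -5.
The signs alternate starting with Δ_1 < 0, so by Sylvester's criterion Q is negative definite.

negative definite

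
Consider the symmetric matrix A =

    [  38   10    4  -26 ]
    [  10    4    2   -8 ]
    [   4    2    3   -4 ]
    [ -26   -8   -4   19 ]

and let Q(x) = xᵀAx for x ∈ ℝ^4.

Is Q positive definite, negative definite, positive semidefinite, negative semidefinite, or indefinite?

positive definite

Applying the same elementary operations to the rows and columns of A produces a congruent diagonal matrix with entries 38, 26/19, 25/13, 3/25.
So there are 4 positive pivots.
Hence Q is positive definite.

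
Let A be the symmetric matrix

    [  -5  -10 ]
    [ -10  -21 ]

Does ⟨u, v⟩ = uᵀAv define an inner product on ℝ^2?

Leading principal minors: Δ_1 = -5, Δ_2 = 5.
The signs alternate starting with Δ_1 < 0, so by Sylvester's criterion Q is negative definite.
⟨·,·⟩ is an inner product exactly when A is positive definite.

no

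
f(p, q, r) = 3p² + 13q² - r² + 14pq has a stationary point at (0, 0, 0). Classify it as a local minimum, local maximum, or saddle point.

saddle point

The Hessian at the origin is H = [[6, 14, 0], [14, 26, 0], [0, 0, -2]].
Row-reducing H symmetrically gives the diagonal entries 6, -20/3, -2.
So there are 1 positive, 2 negative pivots.
H is indefinite, so the origin is a saddle point.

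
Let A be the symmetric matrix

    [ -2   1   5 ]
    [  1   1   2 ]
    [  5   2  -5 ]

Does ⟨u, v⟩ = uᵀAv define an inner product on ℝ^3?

Congruent diagonalization of A (simultaneous row and column reduction) yields pivots -2, 3/2, -6.
So there are 1 positive, 2 negative pivots.
Hence Q is indefinite.
⟨·,·⟩ is an inner product exactly when A is positive definite.

no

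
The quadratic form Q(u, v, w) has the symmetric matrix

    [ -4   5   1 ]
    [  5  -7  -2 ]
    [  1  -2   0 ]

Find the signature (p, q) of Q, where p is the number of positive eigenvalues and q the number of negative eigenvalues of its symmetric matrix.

(1, 2)

Row-reducing A symmetrically gives the diagonal entries -4, -3/4, 1.
So there are 1 positive, 2 negative pivots.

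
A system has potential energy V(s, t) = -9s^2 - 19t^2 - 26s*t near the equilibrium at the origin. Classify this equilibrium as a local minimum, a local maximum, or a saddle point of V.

The Hessian at the origin is H = [[-18, -26], [-26, -38]].
det H = -18·-38 − (-26)² = 8 > 0 and H[1,1] = -18 < 0, so H is negative definite.
Therefore the origin is a local maximum.

local maximum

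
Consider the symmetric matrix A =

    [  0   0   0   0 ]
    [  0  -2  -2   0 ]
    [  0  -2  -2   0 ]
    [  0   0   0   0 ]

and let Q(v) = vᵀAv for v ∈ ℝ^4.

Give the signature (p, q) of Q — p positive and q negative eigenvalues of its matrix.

(0, 1)

Congruent diagonalization of A (simultaneous row and column reduction) yields pivots 0, -2, 0, 0.
Counting signs: 1 negative, 3 zero.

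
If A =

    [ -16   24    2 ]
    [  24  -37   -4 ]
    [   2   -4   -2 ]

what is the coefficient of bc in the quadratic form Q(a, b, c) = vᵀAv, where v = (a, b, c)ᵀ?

-8

The coefficient of bc is A[2,3] + A[3,2] = 2·(-4) = -8.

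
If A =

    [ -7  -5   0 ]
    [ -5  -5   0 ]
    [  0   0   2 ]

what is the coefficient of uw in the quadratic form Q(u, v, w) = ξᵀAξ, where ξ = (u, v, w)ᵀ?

0

The coefficient of uw is A[1,3] + A[3,1] = 2·0 = 0.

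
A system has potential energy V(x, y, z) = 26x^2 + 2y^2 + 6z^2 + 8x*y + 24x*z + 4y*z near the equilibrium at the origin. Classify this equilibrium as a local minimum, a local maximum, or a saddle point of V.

local minimum

The Hessian at the origin is H = [[52, 8, 24], [8, 4, 4], [24, 4, 12]].
Applying the same elementary operations to the rows and columns of H produces a congruent diagonal matrix with entries 52, 36/13, 8/9.
That gives 3 positive pivots.
H is positive definite, so the origin is a strict local minimum.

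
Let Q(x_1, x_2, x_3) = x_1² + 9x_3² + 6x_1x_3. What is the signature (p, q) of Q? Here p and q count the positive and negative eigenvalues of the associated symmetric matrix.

(1, 0)

The symmetric matrix is A = [[1, 0, 3], [0, 0, 0], [3, 0, 9]].
Applying the same elementary operations to the rows and columns of A produces a congruent diagonal matrix with entries 1, 0, 0.
So there are 1 positive, 2 zero pivots.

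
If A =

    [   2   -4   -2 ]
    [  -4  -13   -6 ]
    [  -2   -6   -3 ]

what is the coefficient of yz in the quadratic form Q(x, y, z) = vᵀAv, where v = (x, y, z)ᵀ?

The coefficient of yz is A[2,3] + A[3,2] = 2·(-6) = -12.

-12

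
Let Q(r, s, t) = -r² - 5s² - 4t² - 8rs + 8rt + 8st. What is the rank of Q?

3

The symmetric matrix is A = [[-1, -4, 4], [-4, -5, 4], [4, 4, -4]].
Congruent diagonalization of A (simultaneous row and column reduction) yields pivots -1, 11, -12/11.
Counting signs: 1 positive, 2 negative.
The rank is the number of nonzero pivots: 3.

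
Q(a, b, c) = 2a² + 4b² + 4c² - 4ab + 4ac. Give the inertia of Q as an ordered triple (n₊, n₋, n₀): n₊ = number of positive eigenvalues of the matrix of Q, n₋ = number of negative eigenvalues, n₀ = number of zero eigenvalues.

The symmetric matrix is A = [[2, -2, 2], [-2, 4, 0], [2, 0, 4]].
Symmetric row and column elimination reduces A to a congruent diagonal form with pivots 2, 2, 0.
That gives 2 positive, 1 zero pivots.

(2, 0, 1)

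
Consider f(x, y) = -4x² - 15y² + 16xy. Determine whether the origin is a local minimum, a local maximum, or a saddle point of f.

saddle point

The Hessian at the origin is H = [[-8, 16], [16, -30]].
det H = -8·-30 − (16)² = -16 < 0, so H is indefinite.
Therefore the origin is a saddle point.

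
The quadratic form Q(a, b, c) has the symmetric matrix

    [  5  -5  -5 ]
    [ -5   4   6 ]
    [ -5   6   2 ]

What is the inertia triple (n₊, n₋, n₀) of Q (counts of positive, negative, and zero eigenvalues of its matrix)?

(1, 2, 0)

An LDLᵀ factorisation of A has diagonal entries 5, -1, -2.
That gives 1 positive, 2 negative pivots.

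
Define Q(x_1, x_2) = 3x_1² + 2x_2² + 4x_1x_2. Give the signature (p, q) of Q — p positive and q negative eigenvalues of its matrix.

(2, 0)

The associated matrix is A = [[3, 2], [2, 2]].
Symmetric row and column elimination reduces A to a congruent diagonal form with pivots 3, 2/3.
So there are 2 positive pivots.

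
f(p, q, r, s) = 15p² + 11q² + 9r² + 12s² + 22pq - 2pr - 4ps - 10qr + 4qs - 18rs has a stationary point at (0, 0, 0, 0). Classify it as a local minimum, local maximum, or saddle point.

The Hessian at the origin is H = [[30, 22, -2, -4], [22, 22, -10, 4], [-2, -10, 18, -18], [-4, 4, -18, 24]].
Applying the same elementary operations to the rows and columns of H produces a congruent diagonal matrix with entries 30, 88/15, 60/11, 3.
That gives 4 positive pivots.
H is positive definite, so the origin is a strict local minimum.

local minimum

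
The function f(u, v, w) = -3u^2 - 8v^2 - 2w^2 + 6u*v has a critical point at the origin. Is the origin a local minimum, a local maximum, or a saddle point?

local maximum

The Hessian at the origin is H = [[-6, 6, 0], [6, -16, 0], [0, 0, -4]].
Row-reducing H symmetrically gives the diagonal entries -6, -10, -4.
That gives 3 negative pivots.
H is negative definite, so the origin is a strict local maximum.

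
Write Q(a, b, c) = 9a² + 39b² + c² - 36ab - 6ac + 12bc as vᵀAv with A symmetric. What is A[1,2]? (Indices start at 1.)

-18

The coefficient of a·b in Q is -36. For a symmetric A this equals A[1,2] + A[2,1] = 2·A[1,2].
So A[1,2] = -36/2 = -18.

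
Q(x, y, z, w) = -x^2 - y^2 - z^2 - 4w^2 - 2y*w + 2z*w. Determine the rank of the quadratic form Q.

4

Write A = [[-1, 0, 0, 0], [0, -1, 0, -1], [0, 0, -1, 1], [0, -1, 1, -4]].
Row-reducing A symmetrically gives the diagonal entries -1, -1, -1, -2.
So there are 4 negative pivots.
The rank is the number of nonzero pivots: 4.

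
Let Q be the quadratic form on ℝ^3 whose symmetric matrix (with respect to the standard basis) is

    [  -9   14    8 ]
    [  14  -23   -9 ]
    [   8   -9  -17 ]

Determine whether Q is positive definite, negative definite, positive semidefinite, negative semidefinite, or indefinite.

negative definite

Leading principal minors: Δ_1 = -9, Δ_2 = 11, Δ_3 = -2.
The signs alternate starting with Δ_1 < 0, so by Sylvester's criterion Q is negative definite.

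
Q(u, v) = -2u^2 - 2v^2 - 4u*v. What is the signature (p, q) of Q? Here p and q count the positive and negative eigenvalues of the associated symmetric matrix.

(0, 1)

Write A = [[-2, -2], [-2, -2]].
Applying the same elementary operations to the rows and columns of A produces a congruent diagonal matrix with entries -2, 0.
That gives 1 negative, 1 zero pivots.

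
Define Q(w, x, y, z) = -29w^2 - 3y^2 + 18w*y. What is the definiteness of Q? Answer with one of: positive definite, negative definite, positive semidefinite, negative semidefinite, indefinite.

The symmetric matrix is A = [[-29, 0, 9, 0], [0, 0, 0, 0], [9, 0, -3, 0], [0, 0, 0, 0]].
Symmetric row and column elimination reduces A to a congruent diagonal form with pivots -29, 0, -6/29, 0.
Counting signs: 2 negative, 2 zero.
Hence Q is negative semidefinite.

negative semidefinite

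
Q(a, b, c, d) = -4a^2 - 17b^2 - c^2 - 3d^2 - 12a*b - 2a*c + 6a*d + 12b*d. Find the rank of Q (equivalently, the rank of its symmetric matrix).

3

The associated matrix is A = [[-4, -6, -1, 3], [-6, -17, 0, 6], [-1, 0, -1, 0], [3, 6, 0, -3]].
Congruent diagonalization of A (simultaneous row and column reduction) yields pivots -4, -8, -15/32, 0.
That gives 3 negative, 1 zero pivots.
The rank is the number of nonzero pivots: 3.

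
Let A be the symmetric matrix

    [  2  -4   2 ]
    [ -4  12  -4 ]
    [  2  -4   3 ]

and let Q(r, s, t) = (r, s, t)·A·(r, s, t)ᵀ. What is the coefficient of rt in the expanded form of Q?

The coefficient of rt is A[1,3] + A[3,1] = 2·2 = 4.

4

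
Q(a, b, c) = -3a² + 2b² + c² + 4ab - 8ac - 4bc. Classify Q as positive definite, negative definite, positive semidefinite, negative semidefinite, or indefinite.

indefinite

The symmetric matrix is A = [[-3, 2, -4], [2, 2, -2], [-4, -2, 1]].
Applying the same elementary operations to the rows and columns of A produces a congruent diagonal matrix with entries -3, 10/3, -1/5.
That gives 1 positive, 2 negative pivots.
Hence Q is indefinite.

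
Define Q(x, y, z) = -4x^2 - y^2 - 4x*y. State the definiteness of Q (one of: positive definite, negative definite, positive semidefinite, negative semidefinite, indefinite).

negative semidefinite

The symmetric matrix is A = [[-4, -2, 0], [-2, -1, 0], [0, 0, 0]].
Symmetric row and column elimination reduces A to a congruent diagonal form with pivots -4, 0, 0.
So there are 1 negative, 2 zero pivots.
Hence Q is negative semidefinite.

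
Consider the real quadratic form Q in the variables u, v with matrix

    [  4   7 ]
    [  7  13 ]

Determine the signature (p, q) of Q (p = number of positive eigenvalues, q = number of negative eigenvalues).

(2, 0)

Row-reducing A symmetrically gives the diagonal entries 4, 3/4.
So there are 2 positive pivots.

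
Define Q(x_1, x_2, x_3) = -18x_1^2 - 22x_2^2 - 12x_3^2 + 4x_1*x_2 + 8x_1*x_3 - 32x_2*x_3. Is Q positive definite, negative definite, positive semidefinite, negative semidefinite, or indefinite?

Write A = [[-18, 2, 4], [2, -22, -16], [4, -16, -12]].
Applying the same elementary operations to the rows and columns of A produces a congruent diagonal matrix with entries -18, -196/9, 0.
Counting signs: 2 negative, 1 zero.
Hence Q is negative semidefinite.

negative semidefinite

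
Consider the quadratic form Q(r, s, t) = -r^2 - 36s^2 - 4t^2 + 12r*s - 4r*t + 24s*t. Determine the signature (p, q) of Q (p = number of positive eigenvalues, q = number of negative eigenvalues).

(0, 1)

The symmetric matrix is A = [[-1, 6, -2], [6, -36, 12], [-2, 12, -4]].
Congruent diagonalization of A (simultaneous row and column reduction) yields pivots -1, 0, 0.
So there are 1 negative, 2 zero pivots.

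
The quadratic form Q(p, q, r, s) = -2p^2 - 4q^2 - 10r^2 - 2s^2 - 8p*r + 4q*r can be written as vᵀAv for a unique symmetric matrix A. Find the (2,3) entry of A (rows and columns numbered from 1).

The coefficient of q·r in Q is 4. For a symmetric A this equals A[2,3] + A[3,2] = 2·A[2,3].
So A[2,3] = 4/2 = 2.

2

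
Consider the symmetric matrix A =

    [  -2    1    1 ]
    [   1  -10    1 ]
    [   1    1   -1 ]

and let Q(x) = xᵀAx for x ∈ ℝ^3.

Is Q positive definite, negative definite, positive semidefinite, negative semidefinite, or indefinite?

negative definite

Leading principal minors: Δ_1 = -2, Δ_2 = 19, Δ_3 = -5.
The signs alternate starting with Δ_1 < 0, so by Sylvester's criterion Q is negative definite.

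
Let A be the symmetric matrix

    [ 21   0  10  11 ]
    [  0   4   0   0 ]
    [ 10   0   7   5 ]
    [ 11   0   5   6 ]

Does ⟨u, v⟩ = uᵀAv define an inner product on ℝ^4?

yes

Leading principal minors: Δ_1 = 21, Δ_2 = 84, Δ_3 = 188, Δ_4 = 40.
All leading principal minors are positive, so by Sylvester's criterion Q is positive definite.
⟨·,·⟩ is an inner product exactly when A is positive definite.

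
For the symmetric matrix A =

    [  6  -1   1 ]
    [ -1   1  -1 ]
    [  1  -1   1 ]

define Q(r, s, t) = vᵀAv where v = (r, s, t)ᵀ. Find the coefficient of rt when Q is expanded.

2

The coefficient of rt is A[1,3] + A[3,1] = 2·1 = 2.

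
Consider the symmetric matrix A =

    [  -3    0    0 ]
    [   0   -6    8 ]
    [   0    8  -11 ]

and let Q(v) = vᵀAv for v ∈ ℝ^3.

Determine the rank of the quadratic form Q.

Symmetric row and column elimination reduces A to a congruent diagonal form with pivots -3, -6, -1/3.
Counting signs: 3 negative.
The rank is the number of nonzero pivots: 3.

3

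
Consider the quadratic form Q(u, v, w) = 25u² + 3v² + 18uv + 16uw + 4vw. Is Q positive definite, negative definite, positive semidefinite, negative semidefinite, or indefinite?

The symmetric matrix is A = [[25, 9, 8], [9, 3, 2], [8, 2, 0]].
An LDLᵀ factorisation of A has diagonal entries 25, -6/25, 2/3.
So there are 2 positive, 1 negative pivots.
Hence Q is indefinite.

indefinite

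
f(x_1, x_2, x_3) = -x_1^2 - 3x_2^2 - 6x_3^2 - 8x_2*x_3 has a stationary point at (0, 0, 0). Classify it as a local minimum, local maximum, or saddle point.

local maximum

The Hessian at the origin is H = [[-2, 0, 0], [0, -6, -8], [0, -8, -12]].
Applying the same elementary operations to the rows and columns of H produces a congruent diagonal matrix with entries -2, -6, -4/3.
Counting signs: 3 negative.
H is negative definite, so the origin is a strict local maximum.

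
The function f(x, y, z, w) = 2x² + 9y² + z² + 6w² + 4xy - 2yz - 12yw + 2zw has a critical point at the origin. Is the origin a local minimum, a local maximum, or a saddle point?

local minimum

The Hessian at the origin is H = [[4, 4, 0, 0], [4, 18, -2, -12], [0, -2, 2, 2], [0, -12, 2, 12]].
Symmetric row and column elimination reduces H to a congruent diagonal form with pivots 4, 14, 12/7, 5/3.
That gives 4 positive pivots.
H is positive definite, so the origin is a strict local minimum.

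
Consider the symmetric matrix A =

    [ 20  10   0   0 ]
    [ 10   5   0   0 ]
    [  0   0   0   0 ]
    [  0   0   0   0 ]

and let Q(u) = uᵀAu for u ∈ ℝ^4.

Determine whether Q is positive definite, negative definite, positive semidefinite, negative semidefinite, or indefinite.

positive semidefinite

Congruent diagonalization of A (simultaneous row and column reduction) yields pivots 20, 0, 0, 0.
So there are 1 positive, 3 zero pivots.
Hence Q is positive semidefinite.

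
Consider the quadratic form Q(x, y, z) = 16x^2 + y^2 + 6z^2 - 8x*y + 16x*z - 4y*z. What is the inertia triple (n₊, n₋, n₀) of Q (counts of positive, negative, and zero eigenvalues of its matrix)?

The associated matrix is A = [[16, -4, 8], [-4, 1, -2], [8, -2, 6]].
Congruent diagonalization of A (simultaneous row and column reduction) yields pivots 16, 0, 2.
Counting signs: 2 positive, 1 zero.

(2, 0, 1)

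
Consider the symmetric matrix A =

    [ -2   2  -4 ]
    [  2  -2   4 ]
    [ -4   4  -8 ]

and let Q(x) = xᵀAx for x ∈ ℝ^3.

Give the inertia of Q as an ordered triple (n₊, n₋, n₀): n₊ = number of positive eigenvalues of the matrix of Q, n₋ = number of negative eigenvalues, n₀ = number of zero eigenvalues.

Row-reducing A symmetrically gives the diagonal entries -2, 0, 0.
So there are 1 negative, 2 zero pivots.

(0, 1, 2)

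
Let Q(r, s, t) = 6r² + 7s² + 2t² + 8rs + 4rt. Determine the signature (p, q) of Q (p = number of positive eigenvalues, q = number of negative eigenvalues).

The associated matrix is A = [[6, 4, 2], [4, 7, 0], [2, 0, 2]].
Applying the same elementary operations to the rows and columns of A produces a congruent diagonal matrix with entries 6, 13/3, 12/13.
Counting signs: 3 positive.

(3, 0)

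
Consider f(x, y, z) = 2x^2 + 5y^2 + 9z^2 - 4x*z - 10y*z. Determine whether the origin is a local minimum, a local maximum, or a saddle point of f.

local minimum

The Hessian at the origin is H = [[4, 0, -4], [0, 10, -10], [-4, -10, 18]].
Symmetric row and column elimination reduces H to a congruent diagonal form with pivots 4, 10, 4.
Counting signs: 3 positive.
H is positive definite, so the origin is a strict local minimum.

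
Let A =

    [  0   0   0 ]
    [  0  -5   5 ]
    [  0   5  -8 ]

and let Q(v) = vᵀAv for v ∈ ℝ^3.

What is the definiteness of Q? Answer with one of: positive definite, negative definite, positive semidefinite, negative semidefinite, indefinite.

negative semidefinite

Applying the same elementary operations to the rows and columns of A produces a congruent diagonal matrix with entries 0, -5, -3.
Counting signs: 2 negative, 1 zero.
Hence Q is negative semidefinite.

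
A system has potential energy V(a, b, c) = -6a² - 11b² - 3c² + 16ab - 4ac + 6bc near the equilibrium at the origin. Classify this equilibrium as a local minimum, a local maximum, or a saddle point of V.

local maximum

The Hessian at the origin is H = [[-12, 16, -4], [16, -22, 6], [-4, 6, -6]].
Row-reducing H symmetrically gives the diagonal entries -12, -2/3, -4.
Counting signs: 3 negative.
H is negative definite, so the origin is a strict local maximum.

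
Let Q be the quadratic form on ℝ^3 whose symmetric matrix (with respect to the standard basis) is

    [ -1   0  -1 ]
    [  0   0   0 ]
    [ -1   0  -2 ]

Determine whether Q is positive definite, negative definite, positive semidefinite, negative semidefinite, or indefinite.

negative semidefinite

Row-reducing A symmetrically gives the diagonal entries -1, 0, -1.
Counting signs: 2 negative, 1 zero.
Hence Q is negative semidefinite.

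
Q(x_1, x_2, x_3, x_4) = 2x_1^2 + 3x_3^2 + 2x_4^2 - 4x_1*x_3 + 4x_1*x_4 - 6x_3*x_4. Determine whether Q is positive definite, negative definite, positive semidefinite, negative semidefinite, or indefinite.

indefinite

The associated matrix is A = [[2, 0, -2, 2], [0, 0, 0, 0], [-2, 0, 3, -3], [2, 0, -3, 2]].
Symmetric row and column elimination reduces A to a congruent diagonal form with pivots 2, 0, 1, -1.
That gives 2 positive, 1 negative, 1 zero pivots.
Hence Q is indefinite.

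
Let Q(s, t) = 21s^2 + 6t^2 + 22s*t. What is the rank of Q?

The associated matrix is A = [[21, 11], [11, 6]].
An LDLᵀ factorisation of A has diagonal entries 21, 5/21.
Counting signs: 2 positive.
The rank is the number of nonzero pivots: 2.

2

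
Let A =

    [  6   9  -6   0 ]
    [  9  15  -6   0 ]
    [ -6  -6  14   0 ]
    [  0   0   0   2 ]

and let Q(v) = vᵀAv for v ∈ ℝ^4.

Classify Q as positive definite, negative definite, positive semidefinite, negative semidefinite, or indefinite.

Symmetric row and column elimination reduces A to a congruent diagonal form with pivots 6, 3/2, 2, 2.
That gives 4 positive pivots.
Hence Q is positive definite.

positive definite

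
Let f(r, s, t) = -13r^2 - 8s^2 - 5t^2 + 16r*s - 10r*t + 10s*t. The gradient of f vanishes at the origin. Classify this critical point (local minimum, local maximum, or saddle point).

The Hessian at the origin is H = [[-26, 16, -10], [16, -16, 10], [-10, 10, -10]].
Applying the same elementary operations to the rows and columns of H produces a congruent diagonal matrix with entries -26, -80/13, -15/4.
Counting signs: 3 negative.
H is negative definite, so the origin is a strict local maximum.

local maximum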